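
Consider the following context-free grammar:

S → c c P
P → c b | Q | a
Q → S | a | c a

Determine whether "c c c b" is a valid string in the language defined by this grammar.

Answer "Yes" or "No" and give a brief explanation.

Yes - a valid derivation exists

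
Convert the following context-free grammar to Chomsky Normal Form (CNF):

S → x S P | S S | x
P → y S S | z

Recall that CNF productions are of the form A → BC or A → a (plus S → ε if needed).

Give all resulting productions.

TX → x; S → x; TY → y; P → z; S → TX X0; X0 → S P; S → S S; P → TY X1; X1 → S S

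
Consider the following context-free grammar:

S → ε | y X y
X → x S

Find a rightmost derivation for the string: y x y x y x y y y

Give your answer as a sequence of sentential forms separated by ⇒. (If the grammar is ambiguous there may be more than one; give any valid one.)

S ⇒ y X y ⇒ y x S y ⇒ y x y X y y ⇒ y x y x S y y ⇒ y x y x y X y y y ⇒ y x y x y x S y y y ⇒ y x y x y x y y y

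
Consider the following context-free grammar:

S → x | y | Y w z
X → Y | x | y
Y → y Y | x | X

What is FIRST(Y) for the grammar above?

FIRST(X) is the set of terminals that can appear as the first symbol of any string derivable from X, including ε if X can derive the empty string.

We compute FIRST(Y) using the standard algorithm.
FIRST(S) = {x, y}
FIRST(X) = {x, y}
FIRST(Y) = {x, y}
Therefore, FIRST(Y) = {x, y}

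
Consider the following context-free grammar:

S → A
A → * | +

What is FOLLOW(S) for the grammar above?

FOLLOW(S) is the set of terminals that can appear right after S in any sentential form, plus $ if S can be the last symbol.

We compute FOLLOW(S) using the standard algorithm.
FOLLOW(S) starts with {$}.
FIRST(A) = {*, +}
FIRST(S) = {*, +}
FOLLOW(A) = {$}
FOLLOW(S) = {$}
Therefore, FOLLOW(S) = {$}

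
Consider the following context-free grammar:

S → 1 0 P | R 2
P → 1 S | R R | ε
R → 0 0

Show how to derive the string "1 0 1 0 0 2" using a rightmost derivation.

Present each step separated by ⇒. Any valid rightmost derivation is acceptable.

S ⇒ 1 0 P ⇒ 1 0 1 S ⇒ 1 0 1 R 2 ⇒ 1 0 1 0 0 2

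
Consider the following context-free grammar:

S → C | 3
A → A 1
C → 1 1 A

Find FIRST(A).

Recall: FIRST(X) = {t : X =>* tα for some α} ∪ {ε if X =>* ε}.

We compute FIRST(A) using the standard algorithm.
FIRST(A) = {}
FIRST(C) = {1}
FIRST(S) = {1, 3}
Therefore, FIRST(A) = {}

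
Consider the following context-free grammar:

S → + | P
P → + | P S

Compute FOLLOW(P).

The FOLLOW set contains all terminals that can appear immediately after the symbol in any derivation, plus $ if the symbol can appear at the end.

We compute FOLLOW(P) using the standard algorithm.
FOLLOW(S) starts with {$}.
FIRST(P) = {+}
FIRST(S) = {+}
FOLLOW(P) = {$, +}
FOLLOW(S) = {$, +}
Therefore, FOLLOW(P) = {$, +}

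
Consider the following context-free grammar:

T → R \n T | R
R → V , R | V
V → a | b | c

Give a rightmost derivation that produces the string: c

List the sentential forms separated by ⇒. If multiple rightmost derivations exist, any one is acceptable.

T ⇒ R ⇒ V ⇒ c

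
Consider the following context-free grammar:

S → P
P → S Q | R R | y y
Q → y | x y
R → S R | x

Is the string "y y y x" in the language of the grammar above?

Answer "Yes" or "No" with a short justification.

No - no valid derivation exists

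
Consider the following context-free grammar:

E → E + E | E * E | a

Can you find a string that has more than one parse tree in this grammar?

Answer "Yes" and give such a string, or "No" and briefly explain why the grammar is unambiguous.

Yes - the string 'a + a + a * a * a' has two distinct parse trees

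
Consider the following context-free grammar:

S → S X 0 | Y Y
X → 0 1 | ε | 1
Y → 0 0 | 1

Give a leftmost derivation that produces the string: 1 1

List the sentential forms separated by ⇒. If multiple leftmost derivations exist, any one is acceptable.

S ⇒ Y Y ⇒ 1 Y ⇒ 1 1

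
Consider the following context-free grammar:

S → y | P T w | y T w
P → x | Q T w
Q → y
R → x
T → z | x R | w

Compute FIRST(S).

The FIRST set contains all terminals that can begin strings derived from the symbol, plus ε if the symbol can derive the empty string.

We compute FIRST(S) using the standard algorithm.
FIRST(P) = {x, y}
FIRST(Q) = {y}
FIRST(R) = {x}
FIRST(S) = {x, y}
FIRST(T) = {w, x, z}
Therefore, FIRST(S) = {x, y}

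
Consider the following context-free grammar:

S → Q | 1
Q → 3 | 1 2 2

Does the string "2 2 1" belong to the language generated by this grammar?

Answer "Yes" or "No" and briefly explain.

No - no valid derivation exists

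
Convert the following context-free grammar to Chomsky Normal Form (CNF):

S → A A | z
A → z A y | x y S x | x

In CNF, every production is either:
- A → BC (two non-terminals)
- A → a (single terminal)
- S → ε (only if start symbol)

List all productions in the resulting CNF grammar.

S → z; TZ → z; TY → y; TX → x; A → x; S → A A; A → TZ X0; X0 → A TY; A → TX X1; X1 → TY X2; X2 → S TX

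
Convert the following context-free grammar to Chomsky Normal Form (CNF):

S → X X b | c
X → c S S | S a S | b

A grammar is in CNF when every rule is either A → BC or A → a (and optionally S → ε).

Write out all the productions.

TB → b; S → c; TC → c; TA → a; X → b; S → X X0; X0 → X TB; X → TC X1; X1 → S S; X → S X2; X2 → TA S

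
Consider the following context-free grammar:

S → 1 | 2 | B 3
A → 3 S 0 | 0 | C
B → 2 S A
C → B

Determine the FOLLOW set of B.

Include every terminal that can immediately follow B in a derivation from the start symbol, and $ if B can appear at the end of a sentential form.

We compute FOLLOW(B) using the standard algorithm.
FOLLOW(S) starts with {$}.
FIRST(A) = {0, 2, 3}
FIRST(B) = {2}
FIRST(C) = {2}
FIRST(S) = {1, 2}
FOLLOW(A) = {3}
FOLLOW(B) = {3}
FOLLOW(C) = {3}
FOLLOW(S) = {$, 0, 2, 3}
Therefore, FOLLOW(B) = {3}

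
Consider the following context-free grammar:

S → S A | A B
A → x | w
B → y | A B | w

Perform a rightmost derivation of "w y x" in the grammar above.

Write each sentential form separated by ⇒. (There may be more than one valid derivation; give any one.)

S ⇒ S A ⇒ S x ⇒ A B x ⇒ A y x ⇒ w y x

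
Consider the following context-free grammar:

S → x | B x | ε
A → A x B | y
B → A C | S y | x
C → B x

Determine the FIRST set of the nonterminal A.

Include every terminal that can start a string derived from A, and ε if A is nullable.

We compute FIRST(A) using the standard algorithm.
FIRST(A) = {y}
FIRST(B) = {x, y}
FIRST(C) = {x, y}
FIRST(S) = {x, y, ε}
Therefore, FIRST(A) = {y}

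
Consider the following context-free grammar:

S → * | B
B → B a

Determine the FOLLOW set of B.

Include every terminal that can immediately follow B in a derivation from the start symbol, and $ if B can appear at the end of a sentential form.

We compute FOLLOW(B) using the standard algorithm.
FOLLOW(S) starts with {$}.
FIRST(B) = {}
FIRST(S) = {*}
FOLLOW(B) = {$, a}
FOLLOW(S) = {$}
Therefore, FOLLOW(B) = {$, a}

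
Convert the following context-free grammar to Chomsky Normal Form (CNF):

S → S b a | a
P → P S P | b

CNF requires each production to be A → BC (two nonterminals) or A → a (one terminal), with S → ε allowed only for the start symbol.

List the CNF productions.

TB → b; TA → a; S → a; P → b; S → S X0; X0 → TB TA; P → P X1; X1 → S P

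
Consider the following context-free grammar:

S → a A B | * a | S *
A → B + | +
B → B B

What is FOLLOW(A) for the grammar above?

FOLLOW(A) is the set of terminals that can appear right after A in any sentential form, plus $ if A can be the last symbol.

We compute FOLLOW(A) using the standard algorithm.
FOLLOW(S) starts with {$}.
FIRST(A) = {+}
FIRST(B) = {}
FIRST(S) = {*, a}
FOLLOW(A) = {}
FOLLOW(B) = {$, *, +}
FOLLOW(S) = {$, *}
Therefore, FOLLOW(A) = {}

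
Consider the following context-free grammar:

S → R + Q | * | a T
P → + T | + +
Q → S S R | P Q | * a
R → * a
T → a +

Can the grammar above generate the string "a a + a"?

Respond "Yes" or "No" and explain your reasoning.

No - no valid derivation exists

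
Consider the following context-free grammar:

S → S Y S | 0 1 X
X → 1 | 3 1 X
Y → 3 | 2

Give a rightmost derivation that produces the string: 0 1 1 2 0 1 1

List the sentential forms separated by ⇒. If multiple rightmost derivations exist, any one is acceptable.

S ⇒ S Y S ⇒ S Y 0 1 X ⇒ S Y 0 1 1 ⇒ S 2 0 1 1 ⇒ 0 1 X 2 0 1 1 ⇒ 0 1 1 2 0 1 1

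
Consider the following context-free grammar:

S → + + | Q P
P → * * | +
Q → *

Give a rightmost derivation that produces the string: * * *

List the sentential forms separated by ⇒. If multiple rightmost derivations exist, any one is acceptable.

S ⇒ Q P ⇒ Q * * ⇒ * * *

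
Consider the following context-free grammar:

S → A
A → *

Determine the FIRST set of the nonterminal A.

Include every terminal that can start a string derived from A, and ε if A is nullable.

We compute FIRST(A) using the standard algorithm.
FIRST(A) = {*}
FIRST(S) = {*}
Therefore, FIRST(A) = {*}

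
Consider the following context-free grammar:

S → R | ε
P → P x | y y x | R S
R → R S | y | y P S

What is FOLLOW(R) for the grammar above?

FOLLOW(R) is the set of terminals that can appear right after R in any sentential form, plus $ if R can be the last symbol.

We compute FOLLOW(R) using the standard algorithm.
FOLLOW(S) starts with {$}.
FIRST(P) = {y}
FIRST(R) = {y}
FIRST(S) = {y, ε}
FOLLOW(P) = {$, x, y}
FOLLOW(R) = {$, x, y}
FOLLOW(S) = {$, x, y}
Therefore, FOLLOW(R) = {$, x, y}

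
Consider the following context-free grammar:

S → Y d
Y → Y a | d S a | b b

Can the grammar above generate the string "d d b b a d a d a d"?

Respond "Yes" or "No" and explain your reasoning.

Yes - a valid derivation exists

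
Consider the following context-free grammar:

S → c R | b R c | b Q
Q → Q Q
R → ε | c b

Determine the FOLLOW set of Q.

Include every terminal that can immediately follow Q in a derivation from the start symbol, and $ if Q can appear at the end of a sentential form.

We compute FOLLOW(Q) using the standard algorithm.
FOLLOW(S) starts with {$}.
FIRST(Q) = {}
FIRST(R) = {c, ε}
FIRST(S) = {b, c}
FOLLOW(Q) = {$}
FOLLOW(R) = {$, c}
FOLLOW(S) = {$}
Therefore, FOLLOW(Q) = {$}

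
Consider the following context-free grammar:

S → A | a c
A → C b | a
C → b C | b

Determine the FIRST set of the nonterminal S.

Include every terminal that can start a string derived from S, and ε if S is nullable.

We compute FIRST(S) using the standard algorithm.
FIRST(A) = {a, b}
FIRST(C) = {b}
FIRST(S) = {a, b}
Therefore, FIRST(S) = {a, b}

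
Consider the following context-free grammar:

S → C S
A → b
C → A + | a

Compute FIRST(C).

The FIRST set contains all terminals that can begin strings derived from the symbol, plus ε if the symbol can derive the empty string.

We compute FIRST(C) using the standard algorithm.
FIRST(A) = {b}
FIRST(C) = {a, b}
FIRST(S) = {a, b}
Therefore, FIRST(C) = {a, b}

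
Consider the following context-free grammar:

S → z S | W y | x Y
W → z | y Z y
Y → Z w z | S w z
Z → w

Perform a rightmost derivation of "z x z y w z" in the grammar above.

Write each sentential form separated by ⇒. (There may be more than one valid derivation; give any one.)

S ⇒ z S ⇒ z x Y ⇒ z x S w z ⇒ z x W y w z ⇒ z x z y w z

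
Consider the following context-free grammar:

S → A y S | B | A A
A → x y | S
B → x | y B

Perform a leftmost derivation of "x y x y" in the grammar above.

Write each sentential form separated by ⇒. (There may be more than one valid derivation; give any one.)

S ⇒ A A ⇒ x y A ⇒ x y x y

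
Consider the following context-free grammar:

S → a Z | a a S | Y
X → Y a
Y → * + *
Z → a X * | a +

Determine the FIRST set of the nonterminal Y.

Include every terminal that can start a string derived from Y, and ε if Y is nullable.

We compute FIRST(Y) using the standard algorithm.
FIRST(S) = {*, a}
FIRST(X) = {*}
FIRST(Y) = {*}
FIRST(Z) = {a}
Therefore, FIRST(Y) = {*}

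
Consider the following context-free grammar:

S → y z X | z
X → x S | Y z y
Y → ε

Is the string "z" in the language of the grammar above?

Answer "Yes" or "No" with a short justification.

Yes - a valid derivation exists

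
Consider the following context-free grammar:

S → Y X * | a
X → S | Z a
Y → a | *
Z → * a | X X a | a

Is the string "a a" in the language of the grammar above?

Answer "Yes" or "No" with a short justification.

No - no valid derivation exists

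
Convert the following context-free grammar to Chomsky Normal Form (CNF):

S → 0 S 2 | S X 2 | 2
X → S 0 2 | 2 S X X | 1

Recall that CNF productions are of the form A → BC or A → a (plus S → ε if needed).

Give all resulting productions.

T0 → 0; T2 → 2; S → 2; X → 1; S → T0 X0; X0 → S T2; S → S X1; X1 → X T2; X → S X2; X2 → T0 T2; X → T2 X3; X3 → S X4; X4 → X X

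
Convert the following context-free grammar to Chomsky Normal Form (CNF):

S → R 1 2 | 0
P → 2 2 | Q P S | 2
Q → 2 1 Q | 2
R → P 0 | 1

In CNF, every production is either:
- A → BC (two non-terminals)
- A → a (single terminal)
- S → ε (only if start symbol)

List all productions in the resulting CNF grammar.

T1 → 1; T2 → 2; S → 0; P → 2; Q → 2; T0 → 0; R → 1; S → R X0; X0 → T1 T2; P → T2 T2; P → Q X1; X1 → P S; Q → T2 X2; X2 → T1 Q; R → P T0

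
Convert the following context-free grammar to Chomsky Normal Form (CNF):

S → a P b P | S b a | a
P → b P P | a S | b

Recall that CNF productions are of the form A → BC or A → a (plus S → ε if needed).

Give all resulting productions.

TA → a; TB → b; S → a; P → b; S → TA X0; X0 → P X1; X1 → TB P; S → S X2; X2 → TB TA; P → TB X3; X3 → P P; P → TA S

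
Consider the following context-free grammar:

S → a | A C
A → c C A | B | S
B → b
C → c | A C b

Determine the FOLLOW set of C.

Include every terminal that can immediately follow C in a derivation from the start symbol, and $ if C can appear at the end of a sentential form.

We compute FOLLOW(C) using the standard algorithm.
FOLLOW(S) starts with {$}.
FIRST(A) = {a, b, c}
FIRST(B) = {b}
FIRST(C) = {a, b, c}
FIRST(S) = {a, b, c}
FOLLOW(A) = {a, b, c}
FOLLOW(B) = {a, b, c}
FOLLOW(C) = {$, a, b, c}
FOLLOW(S) = {$, a, b, c}
Therefore, FOLLOW(C) = {$, a, b, c}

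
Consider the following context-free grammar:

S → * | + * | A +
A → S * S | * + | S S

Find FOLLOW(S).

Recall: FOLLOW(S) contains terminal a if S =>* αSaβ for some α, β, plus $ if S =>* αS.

We compute FOLLOW(S) using the standard algorithm.
FOLLOW(S) starts with {$}.
FIRST(A) = {*, +}
FIRST(S) = {*, +}
FOLLOW(A) = {+}
FOLLOW(S) = {$, *, +}
Therefore, FOLLOW(S) = {$, *, +}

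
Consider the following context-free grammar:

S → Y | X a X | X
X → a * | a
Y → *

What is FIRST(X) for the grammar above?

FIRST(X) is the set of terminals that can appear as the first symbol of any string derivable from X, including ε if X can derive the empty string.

We compute FIRST(X) using the standard algorithm.
FIRST(S) = {*, a}
FIRST(X) = {a}
FIRST(Y) = {*}
Therefore, FIRST(X) = {a}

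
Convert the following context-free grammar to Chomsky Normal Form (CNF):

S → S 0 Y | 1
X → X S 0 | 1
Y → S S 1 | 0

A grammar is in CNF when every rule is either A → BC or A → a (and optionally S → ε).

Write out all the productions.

T0 → 0; S → 1; X → 1; T1 → 1; Y → 0; S → S X0; X0 → T0 Y; X → X X1; X1 → S T0; Y → S X2; X2 → S T1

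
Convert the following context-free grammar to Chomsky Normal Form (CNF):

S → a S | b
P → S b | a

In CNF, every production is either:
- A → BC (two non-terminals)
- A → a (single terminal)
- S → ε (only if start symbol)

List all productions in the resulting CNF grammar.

TA → a; S → b; TB → b; P → a; S → TA S; P → S TB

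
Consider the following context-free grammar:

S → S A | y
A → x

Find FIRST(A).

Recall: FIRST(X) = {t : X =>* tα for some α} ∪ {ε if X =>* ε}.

We compute FIRST(A) using the standard algorithm.
FIRST(A) = {x}
FIRST(S) = {y}
Therefore, FIRST(A) = {x}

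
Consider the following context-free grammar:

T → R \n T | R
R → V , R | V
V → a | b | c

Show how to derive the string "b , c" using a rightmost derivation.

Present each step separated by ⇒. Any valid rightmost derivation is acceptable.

T ⇒ R ⇒ V , R ⇒ V , V ⇒ V , c ⇒ b , c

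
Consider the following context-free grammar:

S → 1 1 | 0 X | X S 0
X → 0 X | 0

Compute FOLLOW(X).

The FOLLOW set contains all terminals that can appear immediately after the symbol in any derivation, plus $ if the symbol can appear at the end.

We compute FOLLOW(X) using the standard algorithm.
FOLLOW(S) starts with {$}.
FIRST(S) = {0, 1}
FIRST(X) = {0}
FOLLOW(S) = {$, 0}
FOLLOW(X) = {$, 0, 1}
Therefore, FOLLOW(X) = {$, 0, 1}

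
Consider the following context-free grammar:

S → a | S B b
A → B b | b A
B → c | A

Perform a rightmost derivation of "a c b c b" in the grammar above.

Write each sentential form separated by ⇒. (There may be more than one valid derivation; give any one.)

S ⇒ S B b ⇒ S c b ⇒ S B b c b ⇒ S c b c b ⇒ a c b c b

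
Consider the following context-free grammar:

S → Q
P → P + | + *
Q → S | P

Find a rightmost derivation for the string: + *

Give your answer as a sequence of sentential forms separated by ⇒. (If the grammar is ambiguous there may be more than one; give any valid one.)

S ⇒ Q ⇒ P ⇒ + *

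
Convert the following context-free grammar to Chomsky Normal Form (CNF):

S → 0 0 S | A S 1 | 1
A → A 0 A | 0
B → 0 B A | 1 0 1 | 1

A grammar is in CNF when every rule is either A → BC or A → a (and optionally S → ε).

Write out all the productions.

T0 → 0; T1 → 1; S → 1; A → 0; B → 1; S → T0 X0; X0 → T0 S; S → A X1; X1 → S T1; A → A X2; X2 → T0 A; B → T0 X3; X3 → B A; B → T1 X4; X4 → T0 T1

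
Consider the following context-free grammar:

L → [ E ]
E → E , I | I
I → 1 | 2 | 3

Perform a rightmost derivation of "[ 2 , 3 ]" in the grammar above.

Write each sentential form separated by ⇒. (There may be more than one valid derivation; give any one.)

L ⇒ [ E ] ⇒ [ E , I ] ⇒ [ E , 3 ] ⇒ [ I , 3 ] ⇒ [ 2 , 3 ]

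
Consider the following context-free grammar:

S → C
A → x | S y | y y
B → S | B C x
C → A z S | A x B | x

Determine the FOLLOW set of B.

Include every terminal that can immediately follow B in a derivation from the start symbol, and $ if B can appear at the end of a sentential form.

We compute FOLLOW(B) using the standard algorithm.
FOLLOW(S) starts with {$}.
FIRST(A) = {x, y}
FIRST(B) = {x, y}
FIRST(C) = {x, y}
FIRST(S) = {x, y}
FOLLOW(A) = {x, z}
FOLLOW(B) = {$, x, y}
FOLLOW(C) = {$, x, y}
FOLLOW(S) = {$, x, y}
Therefore, FOLLOW(B) = {$, x, y}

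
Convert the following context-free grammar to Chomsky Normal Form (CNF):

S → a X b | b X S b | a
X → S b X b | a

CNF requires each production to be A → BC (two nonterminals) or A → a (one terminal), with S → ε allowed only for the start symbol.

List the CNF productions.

TA → a; TB → b; S → a; X → a; S → TA X0; X0 → X TB; S → TB X1; X1 → X X2; X2 → S TB; X → S X3; X3 → TB X4; X4 → X TB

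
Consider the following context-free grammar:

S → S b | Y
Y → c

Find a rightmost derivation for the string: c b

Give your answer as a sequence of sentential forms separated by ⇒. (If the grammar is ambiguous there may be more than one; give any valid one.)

S ⇒ S b ⇒ Y b ⇒ c b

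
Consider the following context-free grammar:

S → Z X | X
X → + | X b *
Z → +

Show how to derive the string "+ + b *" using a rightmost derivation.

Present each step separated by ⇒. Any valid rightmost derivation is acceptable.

S ⇒ Z X ⇒ Z X b * ⇒ Z + b * ⇒ + + b *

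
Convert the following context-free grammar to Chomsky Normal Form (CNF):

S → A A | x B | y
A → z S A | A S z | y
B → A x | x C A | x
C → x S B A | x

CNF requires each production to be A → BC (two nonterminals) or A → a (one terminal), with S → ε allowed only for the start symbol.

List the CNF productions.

TX → x; S → y; TZ → z; A → y; B → x; C → x; S → A A; S → TX B; A → TZ X0; X0 → S A; A → A X1; X1 → S TZ; B → A TX; B → TX X2; X2 → C A; C → TX X3; X3 → S X4; X4 → B A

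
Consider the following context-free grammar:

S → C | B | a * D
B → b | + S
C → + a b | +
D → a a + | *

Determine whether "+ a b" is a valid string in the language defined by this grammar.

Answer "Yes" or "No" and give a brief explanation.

Yes - a valid derivation exists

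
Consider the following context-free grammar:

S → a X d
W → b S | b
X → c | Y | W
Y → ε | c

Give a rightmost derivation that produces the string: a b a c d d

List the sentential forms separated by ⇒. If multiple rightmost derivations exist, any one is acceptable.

S ⇒ a X d ⇒ a W d ⇒ a b S d ⇒ a b a X d d ⇒ a b a c d d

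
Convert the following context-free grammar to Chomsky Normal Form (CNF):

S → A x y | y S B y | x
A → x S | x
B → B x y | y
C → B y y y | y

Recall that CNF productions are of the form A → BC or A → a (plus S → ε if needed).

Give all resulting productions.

TX → x; TY → y; S → x; A → x; B → y; C → y; S → A X0; X0 → TX TY; S → TY X1; X1 → S X2; X2 → B TY; A → TX S; B → B X3; X3 → TX TY; C → B X4; X4 → TY X5; X5 → TY TY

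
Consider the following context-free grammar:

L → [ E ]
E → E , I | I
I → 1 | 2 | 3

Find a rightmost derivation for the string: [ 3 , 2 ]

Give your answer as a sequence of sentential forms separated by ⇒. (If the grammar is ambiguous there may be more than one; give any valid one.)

L ⇒ [ E ] ⇒ [ E , I ] ⇒ [ E , 2 ] ⇒ [ I , 2 ] ⇒ [ 3 , 2 ]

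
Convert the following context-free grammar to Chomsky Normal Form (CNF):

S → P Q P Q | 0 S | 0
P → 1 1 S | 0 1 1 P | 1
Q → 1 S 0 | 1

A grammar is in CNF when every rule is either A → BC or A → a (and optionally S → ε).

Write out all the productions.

T0 → 0; S → 0; T1 → 1; P → 1; Q → 1; S → P X0; X0 → Q X1; X1 → P Q; S → T0 S; P → T1 X2; X2 → T1 S; P → T0 X3; X3 → T1 X4; X4 → T1 P; Q → T1 X5; X5 → S T0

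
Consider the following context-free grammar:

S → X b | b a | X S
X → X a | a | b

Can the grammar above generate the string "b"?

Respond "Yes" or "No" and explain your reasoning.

No - no valid derivation exists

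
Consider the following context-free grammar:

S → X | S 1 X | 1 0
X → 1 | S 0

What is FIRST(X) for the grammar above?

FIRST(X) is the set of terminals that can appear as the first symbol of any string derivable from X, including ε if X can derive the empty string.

We compute FIRST(X) using the standard algorithm.
FIRST(S) = {1}
FIRST(X) = {1}
Therefore, FIRST(X) = {1}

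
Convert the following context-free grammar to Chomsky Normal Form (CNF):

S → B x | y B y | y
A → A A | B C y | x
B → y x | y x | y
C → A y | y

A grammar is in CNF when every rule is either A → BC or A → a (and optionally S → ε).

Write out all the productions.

TX → x; TY → y; S → y; A → x; B → y; C → y; S → B TX; S → TY X0; X0 → B TY; A → A A; A → B X1; X1 → C TY; B → TY TX; B → TY TX; C → A TY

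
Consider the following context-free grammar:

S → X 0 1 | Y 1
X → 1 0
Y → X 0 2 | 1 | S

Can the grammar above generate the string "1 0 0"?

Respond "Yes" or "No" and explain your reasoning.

No - no valid derivation exists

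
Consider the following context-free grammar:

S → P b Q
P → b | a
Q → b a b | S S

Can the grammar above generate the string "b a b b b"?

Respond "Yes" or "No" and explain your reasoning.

No - no valid derivation exists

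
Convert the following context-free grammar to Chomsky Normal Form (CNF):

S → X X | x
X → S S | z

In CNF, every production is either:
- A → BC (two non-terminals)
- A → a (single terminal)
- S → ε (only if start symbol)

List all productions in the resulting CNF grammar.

S → x; X → z; S → X X; X → S S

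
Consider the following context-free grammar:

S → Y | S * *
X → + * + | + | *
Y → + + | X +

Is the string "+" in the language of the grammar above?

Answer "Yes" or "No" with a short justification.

No - no valid derivation exists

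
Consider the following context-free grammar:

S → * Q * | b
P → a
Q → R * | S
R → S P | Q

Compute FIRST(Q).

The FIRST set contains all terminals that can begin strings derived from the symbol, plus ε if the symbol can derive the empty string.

We compute FIRST(Q) using the standard algorithm.
FIRST(P) = {a}
FIRST(Q) = {*, b}
FIRST(R) = {*, b}
FIRST(S) = {*, b}
Therefore, FIRST(Q) = {*, b}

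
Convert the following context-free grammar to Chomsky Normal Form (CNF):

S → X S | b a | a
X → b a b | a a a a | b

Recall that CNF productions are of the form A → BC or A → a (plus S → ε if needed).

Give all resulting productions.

TB → b; TA → a; S → a; X → b; S → X S; S → TB TA; X → TB X0; X0 → TA TB; X → TA X1; X1 → TA X2; X2 → TA TA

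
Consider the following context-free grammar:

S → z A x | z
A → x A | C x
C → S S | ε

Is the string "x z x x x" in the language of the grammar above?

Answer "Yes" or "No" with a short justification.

No - no valid derivation exists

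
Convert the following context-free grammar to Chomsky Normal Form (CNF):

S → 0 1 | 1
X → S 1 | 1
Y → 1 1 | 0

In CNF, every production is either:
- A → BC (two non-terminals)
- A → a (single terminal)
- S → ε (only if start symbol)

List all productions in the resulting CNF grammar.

T0 → 0; T1 → 1; S → 1; X → 1; Y → 0; S → T0 T1; X → S T1; Y → T1 T1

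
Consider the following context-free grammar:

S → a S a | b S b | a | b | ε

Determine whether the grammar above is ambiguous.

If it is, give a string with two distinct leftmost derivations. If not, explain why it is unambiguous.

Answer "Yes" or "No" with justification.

No - the grammar is unambiguous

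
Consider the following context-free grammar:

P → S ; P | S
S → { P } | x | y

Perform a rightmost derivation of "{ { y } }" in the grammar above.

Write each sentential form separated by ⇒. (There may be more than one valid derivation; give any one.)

P ⇒ S ⇒ { P } ⇒ { S } ⇒ { { P } } ⇒ { { S } } ⇒ { { y } }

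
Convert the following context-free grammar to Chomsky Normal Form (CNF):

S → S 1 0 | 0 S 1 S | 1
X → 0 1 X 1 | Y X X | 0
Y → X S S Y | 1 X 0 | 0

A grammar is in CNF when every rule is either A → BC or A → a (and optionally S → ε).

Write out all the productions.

T1 → 1; T0 → 0; S → 1; X → 0; Y → 0; S → S X0; X0 → T1 T0; S → T0 X1; X1 → S X2; X2 → T1 S; X → T0 X3; X3 → T1 X4; X4 → X T1; X → Y X5; X5 → X X; Y → X X6; X6 → S X7; X7 → S Y; Y → T1 X8; X8 → X T0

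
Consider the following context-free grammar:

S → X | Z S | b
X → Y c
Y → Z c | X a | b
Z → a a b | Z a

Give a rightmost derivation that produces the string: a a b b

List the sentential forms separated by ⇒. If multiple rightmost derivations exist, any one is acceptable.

S ⇒ Z S ⇒ Z b ⇒ a a b b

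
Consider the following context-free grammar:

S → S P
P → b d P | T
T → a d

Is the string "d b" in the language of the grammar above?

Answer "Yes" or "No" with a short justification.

No - no valid derivation exists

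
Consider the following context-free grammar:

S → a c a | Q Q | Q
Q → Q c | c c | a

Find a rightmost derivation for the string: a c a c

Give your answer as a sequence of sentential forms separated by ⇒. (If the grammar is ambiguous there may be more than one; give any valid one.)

S ⇒ Q Q ⇒ Q Q c ⇒ Q a c ⇒ Q c a c ⇒ a c a c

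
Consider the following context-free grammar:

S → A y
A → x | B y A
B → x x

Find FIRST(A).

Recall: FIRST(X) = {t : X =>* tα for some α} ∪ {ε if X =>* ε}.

We compute FIRST(A) using the standard algorithm.
FIRST(A) = {x}
FIRST(B) = {x}
FIRST(S) = {x}
Therefore, FIRST(A) = {x}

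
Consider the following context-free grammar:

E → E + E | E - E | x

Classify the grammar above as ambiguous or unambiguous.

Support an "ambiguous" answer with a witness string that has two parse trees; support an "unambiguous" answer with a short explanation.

Ambiguous - the string 'x + x + x + x + x' has two distinct parse trees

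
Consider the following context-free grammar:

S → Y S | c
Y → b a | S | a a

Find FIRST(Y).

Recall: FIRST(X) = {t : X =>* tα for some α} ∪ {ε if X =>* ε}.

We compute FIRST(Y) using the standard algorithm.
FIRST(S) = {a, b, c}
FIRST(Y) = {a, b, c}
Therefore, FIRST(Y) = {a, b, c}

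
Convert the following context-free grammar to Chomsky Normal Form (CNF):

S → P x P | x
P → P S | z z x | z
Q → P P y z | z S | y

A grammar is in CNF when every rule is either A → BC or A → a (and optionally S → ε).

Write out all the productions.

TX → x; S → x; TZ → z; P → z; TY → y; Q → y; S → P X0; X0 → TX P; P → P S; P → TZ X1; X1 → TZ TX; Q → P X2; X2 → P X3; X3 → TY TZ; Q → TZ S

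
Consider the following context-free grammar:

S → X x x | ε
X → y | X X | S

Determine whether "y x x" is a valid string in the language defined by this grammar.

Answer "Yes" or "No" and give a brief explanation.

Yes - a valid derivation exists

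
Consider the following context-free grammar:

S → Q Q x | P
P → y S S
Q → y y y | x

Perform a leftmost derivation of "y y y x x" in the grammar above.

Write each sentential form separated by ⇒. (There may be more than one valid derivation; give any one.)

S ⇒ Q Q x ⇒ y y y Q x ⇒ y y y x x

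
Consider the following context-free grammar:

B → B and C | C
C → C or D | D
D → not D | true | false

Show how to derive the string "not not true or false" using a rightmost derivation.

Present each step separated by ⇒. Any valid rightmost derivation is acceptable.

B ⇒ C ⇒ C or D ⇒ C or false ⇒ D or false ⇒ not D or false ⇒ not not D or false ⇒ not not true or false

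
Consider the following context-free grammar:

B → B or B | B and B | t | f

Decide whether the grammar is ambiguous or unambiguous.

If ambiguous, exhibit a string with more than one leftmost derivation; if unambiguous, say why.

Ambiguous - the string 'f and f and t and f' has two distinct leftmost derivations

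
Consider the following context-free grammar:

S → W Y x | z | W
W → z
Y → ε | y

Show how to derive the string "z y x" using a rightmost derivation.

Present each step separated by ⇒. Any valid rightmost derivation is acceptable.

S ⇒ W Y x ⇒ W y x ⇒ z y x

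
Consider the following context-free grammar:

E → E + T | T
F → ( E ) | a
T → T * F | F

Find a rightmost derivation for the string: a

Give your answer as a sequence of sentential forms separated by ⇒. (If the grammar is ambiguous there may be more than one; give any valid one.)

E ⇒ T ⇒ F ⇒ a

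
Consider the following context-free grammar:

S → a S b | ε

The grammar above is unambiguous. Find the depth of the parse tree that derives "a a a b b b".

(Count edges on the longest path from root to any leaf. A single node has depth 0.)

4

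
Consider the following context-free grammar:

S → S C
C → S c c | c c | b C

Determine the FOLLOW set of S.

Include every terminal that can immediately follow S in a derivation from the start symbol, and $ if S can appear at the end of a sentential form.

We compute FOLLOW(S) using the standard algorithm.
FOLLOW(S) starts with {$}.
FIRST(C) = {b, c}
FIRST(S) = {}
FOLLOW(C) = {$, b, c}
FOLLOW(S) = {$, b, c}
Therefore, FOLLOW(S) = {$, b, c}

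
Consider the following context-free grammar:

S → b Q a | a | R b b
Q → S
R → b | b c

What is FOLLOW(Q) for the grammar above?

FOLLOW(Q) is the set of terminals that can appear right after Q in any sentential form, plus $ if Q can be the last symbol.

We compute FOLLOW(Q) using the standard algorithm.
FOLLOW(S) starts with {$}.
FIRST(Q) = {a, b}
FIRST(R) = {b}
FIRST(S) = {a, b}
FOLLOW(Q) = {a}
FOLLOW(R) = {b}
FOLLOW(S) = {$, a}
Therefore, FOLLOW(Q) = {a}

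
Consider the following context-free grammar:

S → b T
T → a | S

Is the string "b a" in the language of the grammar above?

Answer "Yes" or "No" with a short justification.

Yes - a valid derivation exists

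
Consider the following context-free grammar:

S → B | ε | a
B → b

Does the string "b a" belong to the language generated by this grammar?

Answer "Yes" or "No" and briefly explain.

No - no valid derivation exists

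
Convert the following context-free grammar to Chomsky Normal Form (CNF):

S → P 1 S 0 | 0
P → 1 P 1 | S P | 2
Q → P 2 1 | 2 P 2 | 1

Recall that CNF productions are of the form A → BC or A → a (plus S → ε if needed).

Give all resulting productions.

T1 → 1; T0 → 0; S → 0; P → 2; T2 → 2; Q → 1; S → P X0; X0 → T1 X1; X1 → S T0; P → T1 X2; X2 → P T1; P → S P; Q → P X3; X3 → T2 T1; Q → T2 X4; X4 → P T2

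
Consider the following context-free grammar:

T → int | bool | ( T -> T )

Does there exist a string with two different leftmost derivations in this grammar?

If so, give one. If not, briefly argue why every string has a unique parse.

No - every string in the language has a unique leftmost derivation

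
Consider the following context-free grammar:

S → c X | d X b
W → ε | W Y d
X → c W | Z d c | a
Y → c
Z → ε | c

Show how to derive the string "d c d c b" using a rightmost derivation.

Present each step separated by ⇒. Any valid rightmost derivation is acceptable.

S ⇒ d X b ⇒ d Z d c b ⇒ d c d c b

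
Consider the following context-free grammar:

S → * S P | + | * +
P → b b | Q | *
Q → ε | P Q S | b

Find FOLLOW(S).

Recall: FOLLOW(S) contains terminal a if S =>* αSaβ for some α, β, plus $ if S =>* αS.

We compute FOLLOW(S) using the standard algorithm.
FOLLOW(S) starts with {$}.
FIRST(P) = {*, +, b, ε}
FIRST(Q) = {*, +, b, ε}
FIRST(S) = {*, +}
FOLLOW(P) = {$, *, +, b}
FOLLOW(Q) = {$, *, +, b}
FOLLOW(S) = {$, *, +, b}
Therefore, FOLLOW(S) = {$, *, +, b}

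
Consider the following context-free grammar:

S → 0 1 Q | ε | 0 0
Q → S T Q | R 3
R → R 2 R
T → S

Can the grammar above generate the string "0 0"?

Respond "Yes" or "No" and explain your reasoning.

Yes - a valid derivation exists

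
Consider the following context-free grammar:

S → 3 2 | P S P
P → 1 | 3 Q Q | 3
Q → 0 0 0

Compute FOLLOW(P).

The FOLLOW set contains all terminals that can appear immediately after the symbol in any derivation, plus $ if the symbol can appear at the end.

We compute FOLLOW(P) using the standard algorithm.
FOLLOW(S) starts with {$}.
FIRST(P) = {1, 3}
FIRST(Q) = {0}
FIRST(S) = {1, 3}
FOLLOW(P) = {$, 1, 3}
FOLLOW(Q) = {$, 0, 1, 3}
FOLLOW(S) = {$, 1, 3}
Therefore, FOLLOW(P) = {$, 1, 3}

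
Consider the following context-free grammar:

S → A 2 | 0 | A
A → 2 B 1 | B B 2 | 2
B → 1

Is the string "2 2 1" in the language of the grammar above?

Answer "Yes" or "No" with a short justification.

No - no valid derivation exists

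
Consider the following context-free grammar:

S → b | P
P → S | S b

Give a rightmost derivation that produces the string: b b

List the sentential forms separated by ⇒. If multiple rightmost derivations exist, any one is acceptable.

S ⇒ P ⇒ S b ⇒ b b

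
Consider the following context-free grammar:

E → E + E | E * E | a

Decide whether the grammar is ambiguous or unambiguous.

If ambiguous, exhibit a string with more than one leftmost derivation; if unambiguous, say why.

Ambiguous - the string 'a * a + a * a * a + a' has two distinct leftmost derivations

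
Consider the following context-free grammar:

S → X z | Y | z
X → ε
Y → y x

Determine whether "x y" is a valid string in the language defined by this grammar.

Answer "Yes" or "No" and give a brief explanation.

No - no valid derivation exists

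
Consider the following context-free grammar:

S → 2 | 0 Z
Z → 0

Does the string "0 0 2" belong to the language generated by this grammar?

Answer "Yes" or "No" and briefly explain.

No - no valid derivation exists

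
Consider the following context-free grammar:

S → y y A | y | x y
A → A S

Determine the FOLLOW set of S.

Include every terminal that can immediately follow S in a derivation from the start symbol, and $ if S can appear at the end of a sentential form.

We compute FOLLOW(S) using the standard algorithm.
FOLLOW(S) starts with {$}.
FIRST(A) = {}
FIRST(S) = {x, y}
FOLLOW(A) = {$, x, y}
FOLLOW(S) = {$, x, y}
Therefore, FOLLOW(S) = {$, x, y}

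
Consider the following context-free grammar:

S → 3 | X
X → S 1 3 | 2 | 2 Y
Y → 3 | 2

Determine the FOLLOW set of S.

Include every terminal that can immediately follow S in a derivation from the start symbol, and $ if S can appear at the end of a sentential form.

We compute FOLLOW(S) using the standard algorithm.
FOLLOW(S) starts with {$}.
FIRST(S) = {2, 3}
FIRST(X) = {2, 3}
FIRST(Y) = {2, 3}
FOLLOW(S) = {$, 1}
FOLLOW(X) = {$, 1}
FOLLOW(Y) = {$, 1}
Therefore, FOLLOW(S) = {$, 1}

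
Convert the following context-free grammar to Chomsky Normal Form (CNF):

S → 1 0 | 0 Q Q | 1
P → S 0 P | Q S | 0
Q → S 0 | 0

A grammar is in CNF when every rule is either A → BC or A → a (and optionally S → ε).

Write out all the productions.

T1 → 1; T0 → 0; S → 1; P → 0; Q → 0; S → T1 T0; S → T0 X0; X0 → Q Q; P → S X1; X1 → T0 P; P → Q S; Q → S T0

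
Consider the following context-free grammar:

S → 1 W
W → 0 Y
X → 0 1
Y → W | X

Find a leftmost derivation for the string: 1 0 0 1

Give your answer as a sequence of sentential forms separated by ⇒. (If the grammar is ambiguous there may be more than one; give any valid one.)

S ⇒ 1 W ⇒ 1 0 Y ⇒ 1 0 X ⇒ 1 0 0 1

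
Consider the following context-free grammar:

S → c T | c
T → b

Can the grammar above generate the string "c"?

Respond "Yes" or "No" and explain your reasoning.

Yes - a valid derivation exists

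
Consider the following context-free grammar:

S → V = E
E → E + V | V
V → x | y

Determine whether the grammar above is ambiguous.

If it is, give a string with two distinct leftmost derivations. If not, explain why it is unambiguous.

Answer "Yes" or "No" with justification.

No - the grammar is unambiguous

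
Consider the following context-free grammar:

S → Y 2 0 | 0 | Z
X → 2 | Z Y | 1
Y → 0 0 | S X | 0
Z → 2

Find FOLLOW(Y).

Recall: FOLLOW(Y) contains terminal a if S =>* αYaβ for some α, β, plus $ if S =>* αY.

We compute FOLLOW(Y) using the standard algorithm.
FOLLOW(S) starts with {$}.
FIRST(S) = {0, 2}
FIRST(X) = {1, 2}
FIRST(Y) = {0, 2}
FIRST(Z) = {2}
FOLLOW(S) = {$, 1, 2}
FOLLOW(X) = {2}
FOLLOW(Y) = {2}
FOLLOW(Z) = {$, 0, 1, 2}
Therefore, FOLLOW(Y) = {2}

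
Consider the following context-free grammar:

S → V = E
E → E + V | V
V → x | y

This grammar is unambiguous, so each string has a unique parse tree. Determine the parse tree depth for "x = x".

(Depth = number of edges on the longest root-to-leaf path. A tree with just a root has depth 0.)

3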